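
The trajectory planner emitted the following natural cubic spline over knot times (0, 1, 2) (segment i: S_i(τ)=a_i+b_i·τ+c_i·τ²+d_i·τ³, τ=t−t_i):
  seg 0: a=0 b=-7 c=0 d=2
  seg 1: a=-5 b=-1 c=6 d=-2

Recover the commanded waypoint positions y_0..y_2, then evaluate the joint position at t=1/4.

y_0 = S_0(0) = a_0 = 0
y_1 = S_1(0) = a_1 = -5
y_2 = S_1(1) = -2
t_q=1/4 is in segment 0 (τ=1/4); S_0(τ)=-55/32

y_0=0 y_1=-5 y_2=-2
S(1/4) = -55/32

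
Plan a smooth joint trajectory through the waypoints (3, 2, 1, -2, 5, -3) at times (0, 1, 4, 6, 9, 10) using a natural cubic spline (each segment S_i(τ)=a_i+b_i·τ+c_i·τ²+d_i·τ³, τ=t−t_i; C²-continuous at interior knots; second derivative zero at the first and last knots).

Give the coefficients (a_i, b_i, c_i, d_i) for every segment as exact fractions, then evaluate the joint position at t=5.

  seg 0: a=3 b=-11711/9570 c=0 d=2141/9570
  seg 1: a=2 b=-2644/4785 c=2141/3190 d=-1561/7830
  seg 2: a=1 b=-18263/9570 c=-5374/4785 d=73/110
  seg 3: a=-2 b=14957/9570 c=13679/4785 d=-6791/7830
  seg 4: a=5 b=-22499/4785 c=-15781/3190 d=15781/9570
S(5) = -119/87

Δ: Δ0=-1, Δ1=-1/3, Δ2=-3/2, Δ3=7/3, Δ4=-8
row 1: diag=8, rhs=4; c'=3/8, d'=1/2
row 2: denom=10−3·3/8=71/8; d'=(-7−3·1/2)/(71/8)=-68/71
row 3: denom=10−2·16/71=678/71; d'=(23−2·-68/71)/(678/71)=1769/678
row 4: denom=8−3·71/226=1595/226; d'=(-62−3·1769/678)/(1595/226)=-15781/1595
back: M4=-15781/1595
back: M3=1769/678−71/226·-15781/1595=27358/4785
back: M2=-68/71−16/71·27358/4785=-10748/4785
back: M1=1/2−3/8·-10748/4785=2141/1595
M: M0=0, M1=2141/1595, M2=-10748/4785, M3=27358/4785, M4=-15781/1595, M5=0
seg 0: a=3, c=M0/2=0, d=(M1−M0)/(6·1)=2141/9570, b=Δ0−h0·(2M0+M1)/6=-11711/9570
seg 1: a=2, c=M1/2=2141/3190, d=(M2−M1)/(6·3)=-1561/7830, b=Δ1−h1·(2M1+M2)/6=-2644/4785
seg 2: a=1, c=M2/2=-5374/4785, d=(M3−M2)/(6·2)=73/110, b=Δ2−h2·(2M2+M3)/6=-18263/9570
seg 3: a=-2, c=M3/2=13679/4785, d=(M4−M3)/(6·3)=-6791/7830, b=Δ3−h3·(2M3+M4)/6=14957/9570
seg 4: a=5, c=M4/2=-15781/3190, d=(M5−M4)/(6·1)=15781/9570, b=Δ4−h4·(2M4+M5)/6=-22499/4785
t_q=5 → seg 2, τ=1; S=1+-18263/9570·τ+-5374/4785·τ²+73/110·τ³=-119/87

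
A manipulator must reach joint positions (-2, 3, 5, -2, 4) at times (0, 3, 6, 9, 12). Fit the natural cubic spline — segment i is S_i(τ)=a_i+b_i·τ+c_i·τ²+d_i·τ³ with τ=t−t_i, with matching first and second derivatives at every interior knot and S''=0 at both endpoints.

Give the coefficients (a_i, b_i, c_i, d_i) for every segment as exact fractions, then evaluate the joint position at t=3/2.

Δ: Δ0=5/3, Δ1=2/3, Δ2=-7/3, Δ3=2
row 1: diag=12, rhs=-6; c'=1/4, d'=-1/2
row 2: denom=12−3·1/4=45/4; d'=(-18−3·-1/2)/(45/4)=-22/15
row 3: denom=12−3·4/15=56/5; d'=(26−3·-22/15)/(56/5)=19/7
back: M3=19/7
back: M2=-22/15−4/15·19/7=-46/21
back: M1=-1/2−1/4·-46/21=1/21
M: M0=0, M1=1/21, M2=-46/21, M3=19/7, M4=0
seg 0: a=-2, c=M0/2=0, d=(M1−M0)/(6·3)=1/378, b=Δ0−h0·(2M0+M1)/6=23/14
seg 1: a=3, c=M1/2=1/42, d=(M2−M1)/(6·3)=-47/378, b=Δ1−h1·(2M1+M2)/6=12/7
seg 2: a=5, c=M2/2=-23/21, d=(M3−M2)/(6·3)=103/378, b=Δ2−h2·(2M2+M3)/6=-3/2
seg 3: a=-2, c=M3/2=19/14, d=(M4−M3)/(6·3)=-19/126, b=Δ3−h3·(2M3+M4)/6=-5/7
t_q=3/2 → seg 0, τ=3/2; S=-2+23/14·τ+0·τ²+1/378·τ³=53/112

  seg 0: a=-2 b=23/14 c=0 d=1/378
  seg 1: a=3 b=12/7 c=1/42 d=-47/378
  seg 2: a=5 b=-3/2 c=-23/21 d=103/378
  seg 3: a=-2 b=-5/7 c=19/14 d=-19/126
S(3/2) = 53/112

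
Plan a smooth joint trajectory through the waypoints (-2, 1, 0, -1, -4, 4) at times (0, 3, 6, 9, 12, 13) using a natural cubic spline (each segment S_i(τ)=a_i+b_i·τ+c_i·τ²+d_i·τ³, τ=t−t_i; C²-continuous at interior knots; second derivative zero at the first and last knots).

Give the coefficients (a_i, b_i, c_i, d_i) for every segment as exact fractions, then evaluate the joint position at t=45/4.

  seg 0: a=-2 b=1738/1209 c=0 d=-529/10881
  seg 1: a=1 b=151/1209 c=-529/1209 d=1033/10881
  seg 2: a=0 b=76/1209 c=168/403 d=-1991/10881
  seg 3: a=-1 b=-221/93 c=-1487/1209 d=6125/10881
  seg 4: a=-4 b=6580/1209 c=1546/403 d=-1546/1209
S(45/4) = -158917/25792

Δ: Δ0=1, Δ1=-1/3, Δ2=-1/3, Δ3=-1, Δ4=8
row 1: diag=12, rhs=-8; c'=1/4, d'=-2/3
row 2: denom=12−3·1/4=45/4; d'=(0−3·-2/3)/(45/4)=8/45
row 3: denom=12−3·4/15=56/5; d'=(-4−3·8/45)/(56/5)=-17/42
row 4: denom=8−3·15/56=403/56; d'=(54−3·-17/42)/(403/56)=3092/403
back: M4=3092/403
back: M3=-17/42−15/56·3092/403=-2974/1209
back: M2=8/45−4/15·-2974/1209=336/403
back: M1=-2/3−1/4·336/403=-1058/1209
M: M0=0, M1=-1058/1209, M2=336/403, M3=-2974/1209, M4=3092/403, M5=0
seg 0: a=-2, c=M0/2=0, d=(M1−M0)/(6·3)=-529/10881, b=Δ0−h0·(2M0+M1)/6=1738/1209
seg 1: a=1, c=M1/2=-529/1209, d=(M2−M1)/(6·3)=1033/10881, b=Δ1−h1·(2M1+M2)/6=151/1209
seg 2: a=0, c=M2/2=168/403, d=(M3−M2)/(6·3)=-1991/10881, b=Δ2−h2·(2M2+M3)/6=76/1209
seg 3: a=-1, c=M3/2=-1487/1209, d=(M4−M3)/(6·3)=6125/10881, b=Δ3−h3·(2M3+M4)/6=-221/93
seg 4: a=-4, c=M4/2=1546/403, d=(M5−M4)/(6·1)=-1546/1209, b=Δ4−h4·(2M4+M5)/6=6580/1209
t_q=45/4 → seg 3, τ=9/4; S=-1+-221/93·τ+-1487/1209·τ²+6125/10881·τ³=-158917/25792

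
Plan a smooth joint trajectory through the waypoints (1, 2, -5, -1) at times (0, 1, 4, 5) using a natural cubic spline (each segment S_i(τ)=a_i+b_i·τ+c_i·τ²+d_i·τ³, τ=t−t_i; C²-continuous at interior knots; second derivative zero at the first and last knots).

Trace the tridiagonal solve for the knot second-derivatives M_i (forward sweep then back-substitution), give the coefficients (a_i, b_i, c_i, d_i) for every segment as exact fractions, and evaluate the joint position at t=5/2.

Δ: Δ0=1, Δ1=-7/3, Δ2=4
row 1: diag=8, rhs=-20; c'=3/8, d'=-5/2
row 2: denom=8−3·3/8=55/8; d'=(38−3·-5/2)/(55/8)=364/55
back: M2=364/55
back: M1=-5/2−3/8·364/55=-274/55
M: M0=0, M1=-274/55, M2=364/55, M3=0
seg 0: a=1, c=M0/2=0, d=(M1−M0)/(6·1)=-137/165, b=Δ0−h0·(2M0+M1)/6=302/165
seg 1: a=2, c=M1/2=-137/55, d=(M2−M1)/(6·3)=29/45, b=Δ1−h1·(2M1+M2)/6=-109/165
seg 2: a=-5, c=M2/2=182/55, d=(M3−M2)/(6·1)=-182/165, b=Δ2−h2·(2M2+M3)/6=296/165
t_q=5/2 → seg 1, τ=3/2; S=2+-109/165·τ+-137/55·τ²+29/45·τ³=-213/88

  seg 0: a=1 b=302/165 c=0 d=-137/165
  seg 1: a=2 b=-109/165 c=-137/55 d=29/45
  seg 2: a=-5 b=296/165 c=182/55 d=-182/165
S(5/2) = -213/88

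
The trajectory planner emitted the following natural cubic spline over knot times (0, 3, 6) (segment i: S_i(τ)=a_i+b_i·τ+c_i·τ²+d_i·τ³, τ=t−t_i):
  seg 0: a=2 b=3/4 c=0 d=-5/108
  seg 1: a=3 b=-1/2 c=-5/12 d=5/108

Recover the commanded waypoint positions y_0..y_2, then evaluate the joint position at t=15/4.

y_0 = S_0(0) = a_0 = 2
y_1 = S_1(0) = a_1 = 3
y_2 = S_1(3) = -1
t_q=15/4 is in segment 1 (τ=3/4); S_1(τ)=617/256

y_0=2 y_1=3 y_2=-1
S(15/4) = 617/256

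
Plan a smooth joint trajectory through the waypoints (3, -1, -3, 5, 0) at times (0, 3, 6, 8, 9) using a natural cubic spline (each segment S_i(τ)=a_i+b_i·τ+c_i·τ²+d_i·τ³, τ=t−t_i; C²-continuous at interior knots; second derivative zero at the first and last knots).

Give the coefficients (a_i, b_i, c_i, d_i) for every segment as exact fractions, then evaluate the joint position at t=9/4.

  seg 0: a=3 b=-87/103 c=0 d=-151/2781
  seg 1: a=-1 b=-238/103 c=-151/309 d=961/2781
  seg 2: a=-3 b=421/103 c=270/103 d=-549/412
  seg 3: a=5 b=-146/103 c=-1107/206 d=369/206
S(9/4) = 3171/6592

Δ: Δ0=-4/3, Δ1=-2/3, Δ2=4, Δ3=-5
row 1: diag=12, rhs=4; c'=1/4, d'=1/3
row 2: denom=10−3·1/4=37/4; d'=(28−3·1/3)/(37/4)=108/37
row 3: denom=6−2·8/37=206/37; d'=(-54−2·108/37)/(206/37)=-1107/103
back: M3=-1107/103
back: M2=108/37−8/37·-1107/103=540/103
back: M1=1/3−1/4·540/103=-302/309
M: M0=0, M1=-302/309, M2=540/103, M3=-1107/103, M4=0
seg 0: a=3, c=M0/2=0, d=(M1−M0)/(6·3)=-151/2781, b=Δ0−h0·(2M0+M1)/6=-87/103
seg 1: a=-1, c=M1/2=-151/309, d=(M2−M1)/(6·3)=961/2781, b=Δ1−h1·(2M1+M2)/6=-238/103
seg 2: a=-3, c=M2/2=270/103, d=(M3−M2)/(6·2)=-549/412, b=Δ2−h2·(2M2+M3)/6=421/103
seg 3: a=5, c=M3/2=-1107/206, d=(M4−M3)/(6·1)=369/206, b=Δ3−h3·(2M3+M4)/6=-146/103
t_q=9/4 → seg 0, τ=9/4; S=3+-87/103·τ+0·τ²+-151/2781·τ³=3171/6592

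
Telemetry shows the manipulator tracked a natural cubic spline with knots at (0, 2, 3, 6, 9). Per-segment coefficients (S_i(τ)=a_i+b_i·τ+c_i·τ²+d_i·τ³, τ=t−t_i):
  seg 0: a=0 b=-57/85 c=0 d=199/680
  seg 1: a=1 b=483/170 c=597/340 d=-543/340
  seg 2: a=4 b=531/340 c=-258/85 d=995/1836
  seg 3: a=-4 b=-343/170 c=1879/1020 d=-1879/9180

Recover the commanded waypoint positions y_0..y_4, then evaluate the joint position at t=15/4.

y_0 = S_0(0) = a_0 = 0
y_1 = S_1(0) = a_1 = 1
y_2 = S_2(0) = a_2 = 4
y_3 = S_3(0) = a_3 = -4
y_4 = S_3(3) = 1
t_q=15/4 is in segment 2 (τ=3/4); S_2(τ)=80351/21760

y_0=0 y_1=1 y_2=4 y_3=-4 y_4=1
S(15/4) = 80351/21760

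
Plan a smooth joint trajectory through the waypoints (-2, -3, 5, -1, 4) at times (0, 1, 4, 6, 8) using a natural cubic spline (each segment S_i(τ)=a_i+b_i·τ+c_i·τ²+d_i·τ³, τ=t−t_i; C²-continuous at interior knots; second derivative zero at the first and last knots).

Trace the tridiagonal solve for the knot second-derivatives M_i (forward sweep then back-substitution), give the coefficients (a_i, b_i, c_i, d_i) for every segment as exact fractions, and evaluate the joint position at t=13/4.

  seg 0: a=-2 b=-2951/1608 c=0 d=1343/1608
  seg 1: a=-3 b=539/804 c=1343/536 d=-2959/4824
  seg 2: a=5 b=-1379/1608 c=-202/67 d=6251/6432
  seg 3: a=-1 b=-1009/804 c=3019/1072 d=-3019/6432
S(13/4) = 144285/34304

Δ: Δ0=-1, Δ1=8/3, Δ2=-3, Δ3=5/2
row 1: diag=8, rhs=22; c'=3/8, d'=11/4
row 2: denom=10−3·3/8=71/8; d'=(-34−3·11/4)/(71/8)=-338/71
row 3: denom=8−2·16/71=536/71; d'=(33−2·-338/71)/(536/71)=3019/536
back: M3=3019/536
back: M2=-338/71−16/71·3019/536=-404/67
back: M1=11/4−3/8·-404/67=1343/268
M: M0=0, M1=1343/268, M2=-404/67, M3=3019/536, M4=0
seg 0: a=-2, c=M0/2=0, d=(M1−M0)/(6·1)=1343/1608, b=Δ0−h0·(2M0+M1)/6=-2951/1608
seg 1: a=-3, c=M1/2=1343/536, d=(M2−M1)/(6·3)=-2959/4824, b=Δ1−h1·(2M1+M2)/6=539/804
seg 2: a=5, c=M2/2=-202/67, d=(M3−M2)/(6·2)=6251/6432, b=Δ2−h2·(2M2+M3)/6=-1379/1608
seg 3: a=-1, c=M3/2=3019/1072, d=(M4−M3)/(6·2)=-3019/6432, b=Δ3−h3·(2M3+M4)/6=-1009/804
t_q=13/4 → seg 1, τ=9/4; S=-3+539/804·τ+1343/536·τ²+-2959/4824·τ³=144285/34304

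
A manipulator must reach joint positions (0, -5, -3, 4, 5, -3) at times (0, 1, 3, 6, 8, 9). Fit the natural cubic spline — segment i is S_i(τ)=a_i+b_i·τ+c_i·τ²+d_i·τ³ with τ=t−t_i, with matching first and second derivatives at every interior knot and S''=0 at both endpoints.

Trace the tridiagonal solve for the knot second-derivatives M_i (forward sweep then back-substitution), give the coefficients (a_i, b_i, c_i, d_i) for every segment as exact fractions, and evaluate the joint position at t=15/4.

Δ: Δ0=-5, Δ1=1, Δ2=7/3, Δ3=1/2, Δ4=-8
row 1: diag=6, rhs=36; c'=1/3, d'=6
row 2: denom=10−2·1/3=28/3; d'=(8−2·6)/(28/3)=-3/7
row 3: denom=10−3·9/28=253/28; d'=(-11−3·-3/7)/(253/28)=-272/253
row 4: denom=6−2·56/253=1406/253; d'=(-51−2·-272/253)/(1406/253)=-12359/1406
back: M4=-12359/1406
back: M3=-272/253−56/253·-12359/1406=612/703
back: M2=-3/7−9/28·612/703=-498/703
back: M1=6−1/3·-498/703=4384/703
M: M0=0, M1=4384/703, M2=-498/703, M3=612/703, M4=-12359/1406, M5=0
seg 0: a=0, c=M0/2=0, d=(M1−M0)/(6·1)=2192/2109, b=Δ0−h0·(2M0+M1)/6=-12737/2109
seg 1: a=-5, c=M1/2=2192/703, d=(M2−M1)/(6·2)=-2441/4218, b=Δ1−h1·(2M1+M2)/6=-6161/2109
seg 2: a=-3, c=M2/2=-249/703, d=(M3−M2)/(6·3)=5/57, b=Δ2−h2·(2M2+M3)/6=5497/2109
seg 3: a=4, c=M3/2=306/703, d=(M4−M3)/(6·2)=-13583/16872, b=Δ3−h3·(2M3+M4)/6=6010/2109
seg 4: a=5, c=M4/2=-12359/2812, d=(M5−M4)/(6·1)=12359/8436, b=Δ4−h4·(2M4+M5)/6=-21385/4218
t_q=15/4 → seg 2, τ=3/4; S=-3+5497/2109·τ+-249/703·τ²+5/57·τ³=-54323/44992

  seg 0: a=0 b=-12737/2109 c=0 d=2192/2109
  seg 1: a=-5 b=-6161/2109 c=2192/703 d=-2441/4218
  seg 2: a=-3 b=5497/2109 c=-249/703 d=5/57
  seg 3: a=4 b=6010/2109 c=306/703 d=-13583/16872
  seg 4: a=5 b=-21385/4218 c=-12359/2812 d=12359/8436
S(15/4) = -54323/44992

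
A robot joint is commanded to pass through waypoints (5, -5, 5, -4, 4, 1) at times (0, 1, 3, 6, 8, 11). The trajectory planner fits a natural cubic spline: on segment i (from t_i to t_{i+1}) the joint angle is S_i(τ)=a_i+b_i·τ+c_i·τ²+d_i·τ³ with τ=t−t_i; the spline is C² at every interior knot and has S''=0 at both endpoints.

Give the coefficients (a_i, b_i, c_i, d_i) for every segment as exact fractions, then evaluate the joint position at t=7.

  seg 0: a=5 b=-341/26 c=0 d=81/26
  seg 1: a=-5 b=-49/13 c=243/26 d=-129/52
  seg 2: a=5 b=50/13 c=-72/13 d=127/117
  seg 3: a=-4 b=-1/13 c=55/13 d=-57/52
  seg 4: a=4 b=48/13 c=-61/26 d=61/234
S(7) = -49/52

Δ: Δ0=-10, Δ1=5, Δ2=-3, Δ3=4, Δ4=-1
row 1: diag=6, rhs=90; c'=1/3, d'=15
row 2: denom=10−2·1/3=28/3; d'=(-48−2·15)/(28/3)=-117/14
row 3: denom=10−3·9/28=253/28; d'=(42−3·-117/14)/(253/28)=1878/253
row 4: denom=10−2·56/253=2418/253; d'=(-30−2·1878/253)/(2418/253)=-61/13
back: M4=-61/13
back: M3=1878/253−56/253·-61/13=110/13
back: M2=-117/14−9/28·110/13=-144/13
back: M1=15−1/3·-144/13=243/13
M: M0=0, M1=243/13, M2=-144/13, M3=110/13, M4=-61/13, M5=0
seg 0: a=5, c=M0/2=0, d=(M1−M0)/(6·1)=81/26, b=Δ0−h0·(2M0+M1)/6=-341/26
seg 1: a=-5, c=M1/2=243/26, d=(M2−M1)/(6·2)=-129/52, b=Δ1−h1·(2M1+M2)/6=-49/13
seg 2: a=5, c=M2/2=-72/13, d=(M3−M2)/(6·3)=127/117, b=Δ2−h2·(2M2+M3)/6=50/13
seg 3: a=-4, c=M3/2=55/13, d=(M4−M3)/(6·2)=-57/52, b=Δ3−h3·(2M3+M4)/6=-1/13
seg 4: a=4, c=M4/2=-61/26, d=(M5−M4)/(6·3)=61/234, b=Δ4−h4·(2M4+M5)/6=48/13
t_q=7 → seg 3, τ=1; S=-4+-1/13·τ+55/13·τ²+-57/52·τ³=-49/52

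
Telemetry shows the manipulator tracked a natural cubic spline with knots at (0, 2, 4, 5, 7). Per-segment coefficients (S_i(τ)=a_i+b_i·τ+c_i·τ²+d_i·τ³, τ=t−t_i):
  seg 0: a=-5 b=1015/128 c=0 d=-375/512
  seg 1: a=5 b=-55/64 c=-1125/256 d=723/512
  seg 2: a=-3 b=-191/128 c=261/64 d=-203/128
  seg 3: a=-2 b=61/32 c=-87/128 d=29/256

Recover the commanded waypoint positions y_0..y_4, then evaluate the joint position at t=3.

y_0 = S_0(0) = a_0 = -5
y_1 = S_1(0) = a_1 = 5
y_2 = S_2(0) = a_2 = -3
y_3 = S_3(0) = a_3 = -2
y_4 = S_3(2) = 0
t_q=3 is in segment 1 (τ=1); S_1(τ)=593/512

y_0=-5 y_1=5 y_2=-3 y_3=-2 y_4=0
S(3) = 593/512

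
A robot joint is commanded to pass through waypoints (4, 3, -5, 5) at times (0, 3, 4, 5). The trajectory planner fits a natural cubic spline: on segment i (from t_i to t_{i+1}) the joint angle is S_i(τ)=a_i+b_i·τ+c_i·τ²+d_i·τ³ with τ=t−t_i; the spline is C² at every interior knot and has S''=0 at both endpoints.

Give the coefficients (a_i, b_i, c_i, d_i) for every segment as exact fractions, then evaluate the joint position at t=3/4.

  seg 0: a=4 b=407/93 c=0 d=-146/279
  seg 1: a=3 b=-907/93 c=-146/31 d=601/93
  seg 2: a=-5 b=20/93 c=455/31 d=-455/93
S(3/4) = 7005/992

Δ: Δ0=-1/3, Δ1=-8, Δ2=10
row 1: diag=8, rhs=-46; c'=1/8, d'=-23/4
row 2: denom=4−1·1/8=31/8; d'=(108−1·-23/4)/(31/8)=910/31
back: M2=910/31
back: M1=-23/4−1/8·910/31=-292/31
M: M0=0, M1=-292/31, M2=910/31, M3=0
seg 0: a=4, c=M0/2=0, d=(M1−M0)/(6·3)=-146/279, b=Δ0−h0·(2M0+M1)/6=407/93
seg 1: a=3, c=M1/2=-146/31, d=(M2−M1)/(6·1)=601/93, b=Δ1−h1·(2M1+M2)/6=-907/93
seg 2: a=-5, c=M2/2=455/31, d=(M3−M2)/(6·1)=-455/93, b=Δ2−h2·(2M2+M3)/6=20/93
t_q=3/4 → seg 0, τ=3/4; S=4+407/93·τ+0·τ²+-146/279·τ³=7005/992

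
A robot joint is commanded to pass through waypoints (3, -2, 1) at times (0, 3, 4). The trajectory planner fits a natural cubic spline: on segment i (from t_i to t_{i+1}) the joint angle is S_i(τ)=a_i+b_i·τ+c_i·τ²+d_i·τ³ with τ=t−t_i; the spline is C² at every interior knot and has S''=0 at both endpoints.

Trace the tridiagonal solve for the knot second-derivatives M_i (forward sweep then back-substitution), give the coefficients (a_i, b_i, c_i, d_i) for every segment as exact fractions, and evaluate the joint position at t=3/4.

  seg 0: a=3 b=-41/12 c=0 d=7/36
  seg 1: a=-2 b=11/6 c=7/4 d=-7/12
S(3/4) = 133/256

Δ: Δ0=-5/3, Δ1=3
row 1: diag=8, rhs=28; c'=1/8, d'=7/2
back: M1=7/2
M: M0=0, M1=7/2, M2=0
seg 0: a=3, c=M0/2=0, d=(M1−M0)/(6·3)=7/36, b=Δ0−h0·(2M0+M1)/6=-41/12
seg 1: a=-2, c=M1/2=7/4, d=(M2−M1)/(6·1)=-7/12, b=Δ1−h1·(2M1+M2)/6=11/6
t_q=3/4 → seg 0, τ=3/4; S=3+-41/12·τ+0·τ²+7/36·τ³=133/256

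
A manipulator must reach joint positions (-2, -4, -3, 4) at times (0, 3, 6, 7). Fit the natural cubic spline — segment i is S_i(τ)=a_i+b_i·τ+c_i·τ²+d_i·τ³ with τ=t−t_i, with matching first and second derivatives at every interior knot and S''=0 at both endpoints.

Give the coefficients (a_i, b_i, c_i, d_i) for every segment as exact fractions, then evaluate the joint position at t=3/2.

  seg 0: a=-2 b=-22/87 c=0 d=-4/87
  seg 1: a=-4 b=-130/87 c=-12/29 d=89/261
  seg 2: a=-3 b=455/87 c=77/29 d=-77/87
S(3/2) = -147/58

Δ: Δ0=-2/3, Δ1=1/3, Δ2=7
row 1: diag=12, rhs=6; c'=1/4, d'=1/2
row 2: denom=8−3·1/4=29/4; d'=(40−3·1/2)/(29/4)=154/29
back: M2=154/29
back: M1=1/2−1/4·154/29=-24/29
M: M0=0, M1=-24/29, M2=154/29, M3=0
seg 0: a=-2, c=M0/2=0, d=(M1−M0)/(6·3)=-4/87, b=Δ0−h0·(2M0+M1)/6=-22/87
seg 1: a=-4, c=M1/2=-12/29, d=(M2−M1)/(6·3)=89/261, b=Δ1−h1·(2M1+M2)/6=-130/87
seg 2: a=-3, c=M2/2=77/29, d=(M3−M2)/(6·1)=-77/87, b=Δ2−h2·(2M2+M3)/6=455/87
t_q=3/2 → seg 0, τ=3/2; S=-2+-22/87·τ+0·τ²+-4/87·τ³=-147/58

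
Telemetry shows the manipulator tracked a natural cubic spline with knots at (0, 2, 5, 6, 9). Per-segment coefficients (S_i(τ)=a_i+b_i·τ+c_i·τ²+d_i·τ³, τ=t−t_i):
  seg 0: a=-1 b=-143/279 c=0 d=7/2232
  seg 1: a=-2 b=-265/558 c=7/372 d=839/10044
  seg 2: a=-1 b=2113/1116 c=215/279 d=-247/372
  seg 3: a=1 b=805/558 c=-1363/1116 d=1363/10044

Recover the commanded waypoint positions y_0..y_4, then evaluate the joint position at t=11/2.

y_0=-1 y_1=-2 y_2=-1 y_3=1 y_4=-2
S(11/2) = 503/8928

y_0 = S_0(0) = a_0 = -1
y_1 = S_1(0) = a_1 = -2
y_2 = S_2(0) = a_2 = -1
y_3 = S_3(0) = a_3 = 1
y_4 = S_3(3) = -2
t_q=11/2 is in segment 2 (τ=1/2); S_2(τ)=503/8928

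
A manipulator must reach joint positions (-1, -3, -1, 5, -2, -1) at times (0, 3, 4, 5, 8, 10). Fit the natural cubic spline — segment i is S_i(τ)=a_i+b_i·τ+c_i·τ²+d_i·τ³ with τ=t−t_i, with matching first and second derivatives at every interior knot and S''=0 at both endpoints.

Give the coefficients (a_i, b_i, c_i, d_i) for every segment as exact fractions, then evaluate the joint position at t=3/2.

Δ: Δ0=-2/3, Δ1=2, Δ2=6, Δ3=-7/3, Δ4=1/2
row 1: diag=8, rhs=16; c'=1/8, d'=2
row 2: denom=4−1·1/8=31/8; d'=(24−1·2)/(31/8)=176/31
row 3: denom=8−1·8/31=240/31; d'=(-50−1·176/31)/(240/31)=-863/120
row 4: denom=10−3·31/80=707/80; d'=(17−3·-863/120)/(707/80)=3086/707
back: M4=3086/707
back: M3=-863/120−31/80·3086/707=-18841/2121
back: M2=176/31−8/31·-18841/2121=16904/2121
back: M1=2−1/8·16904/2121=2129/2121
M: M0=0, M1=2129/2121, M2=16904/2121, M3=-18841/2121, M4=3086/707, M5=0
seg 0: a=-1, c=M0/2=0, d=(M1−M0)/(6·3)=2129/38178, b=Δ0−h0·(2M0+M1)/6=-4957/4242
seg 1: a=-3, c=M1/2=2129/4242, d=(M2−M1)/(6·1)=4925/4242, b=Δ1−h1·(2M1+M2)/6=715/2121
seg 2: a=-1, c=M2/2=8452/2121, d=(M3−M2)/(6·1)=-11915/4242, b=Δ2−h2·(2M2+M3)/6=6821/1414
seg 3: a=5, c=M3/2=-18841/4242, d=(M4−M3)/(6·3)=28099/38178, b=Δ3−h3·(2M3+M4)/6=9263/2121
seg 4: a=-2, c=M4/2=1543/707, d=(M5−M4)/(6·2)=-1543/4242, b=Δ4−h4·(2M4+M5)/6=-10223/4242
t_q=3/2 → seg 0, τ=3/2; S=-1+-4957/4242·τ+0·τ²+2129/38178·τ³=-29011/11312

  seg 0: a=-1 b=-4957/4242 c=0 d=2129/38178
  seg 1: a=-3 b=715/2121 c=2129/4242 d=4925/4242
  seg 2: a=-1 b=6821/1414 c=8452/2121 d=-11915/4242
  seg 3: a=5 b=9263/2121 c=-18841/4242 d=28099/38178
  seg 4: a=-2 b=-10223/4242 c=1543/707 d=-1543/4242
S(3/2) = -29011/11312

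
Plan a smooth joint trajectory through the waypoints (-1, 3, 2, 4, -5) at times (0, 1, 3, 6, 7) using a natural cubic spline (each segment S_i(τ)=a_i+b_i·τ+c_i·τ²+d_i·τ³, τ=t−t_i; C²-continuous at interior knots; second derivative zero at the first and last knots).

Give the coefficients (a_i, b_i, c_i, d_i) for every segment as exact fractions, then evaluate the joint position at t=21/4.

Δ: Δ0=4, Δ1=-1/2, Δ2=2/3, Δ3=-9
row 1: diag=6, rhs=-27; c'=1/3, d'=-9/2
row 2: denom=10−2·1/3=28/3; d'=(7−2·-9/2)/(28/3)=12/7
row 3: denom=8−3·9/28=197/28; d'=(-58−3·12/7)/(197/28)=-1768/197
back: M3=-1768/197
back: M2=12/7−9/28·-1768/197=906/197
back: M1=-9/2−1/3·906/197=-2377/394
M: M0=0, M1=-2377/394, M2=906/197, M3=-1768/197, M4=0
seg 0: a=-1, c=M0/2=0, d=(M1−M0)/(6·1)=-2377/2364, b=Δ0−h0·(2M0+M1)/6=11833/2364
seg 1: a=3, c=M1/2=-2377/788, d=(M2−M1)/(6·2)=4189/4728, b=Δ1−h1·(2M1+M2)/6=2351/1182
seg 2: a=2, c=M2/2=453/197, d=(M3−M2)/(6·3)=-1337/1773, b=Δ2−h2·(2M2+M3)/6=328/591
seg 3: a=4, c=M3/2=-884/197, d=(M4−M3)/(6·1)=884/591, b=Δ3−h3·(2M3+M4)/6=-3551/591
t_q=21/4 → seg 2, τ=9/4; S=2+328/591·τ+453/197·τ²+-1337/1773·τ³=79435/12608

  seg 0: a=-1 b=11833/2364 c=0 d=-2377/2364
  seg 1: a=3 b=2351/1182 c=-2377/788 d=4189/4728
  seg 2: a=2 b=328/591 c=453/197 d=-1337/1773
  seg 3: a=4 b=-3551/591 c=-884/197 d=884/591
S(21/4) = 79435/12608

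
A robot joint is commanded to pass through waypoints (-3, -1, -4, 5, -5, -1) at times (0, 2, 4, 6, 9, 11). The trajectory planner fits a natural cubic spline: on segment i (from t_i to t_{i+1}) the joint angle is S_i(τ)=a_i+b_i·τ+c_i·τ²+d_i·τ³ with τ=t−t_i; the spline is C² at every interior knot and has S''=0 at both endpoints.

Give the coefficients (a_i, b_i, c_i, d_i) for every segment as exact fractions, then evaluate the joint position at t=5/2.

Δ: Δ0=1, Δ1=-3/2, Δ2=9/2, Δ3=-10/3, Δ4=2
row 1: diag=8, rhs=-15; c'=1/4, d'=-15/8
row 2: denom=8−2·1/4=15/2; d'=(36−2·-15/8)/(15/2)=53/10
row 3: denom=10−2·4/15=142/15; d'=(-47−2·53/10)/(142/15)=-432/71
row 4: denom=10−3·45/142=1285/142; d'=(32−3·-432/71)/(1285/142)=7136/1285
back: M4=7136/1285
back: M3=-432/71−45/142·7136/1285=-2016/257
back: M2=53/10−4/15·-2016/257=18997/2570
back: M1=-15/8−1/4·18997/2570=-4784/1285
M: M0=0, M1=-4784/1285, M2=18997/2570, M3=-2016/257, M4=7136/1285, M5=0
seg 0: a=-3, c=M0/2=0, d=(M1−M0)/(6·2)=-1196/3855, b=Δ0−h0·(2M0+M1)/6=8639/3855
seg 1: a=-1, c=M1/2=-2392/1285, d=(M2−M1)/(6·2)=5713/6168, b=Δ1−h1·(2M1+M2)/6=-5713/3855
seg 2: a=-4, c=M2/2=18997/5140, d=(M3−M2)/(6·2)=-39157/30840, b=Δ2−h2·(2M2+M3)/6=16861/7710
seg 3: a=5, c=M3/2=-1008/257, d=(M4−M3)/(6·3)=8608/11565, b=Δ3−h3·(2M3+M4)/6=6686/3855
seg 4: a=-5, c=M4/2=3568/1285, d=(M5−M4)/(6·2)=-1784/3855, b=Δ4−h4·(2M4+M5)/6=-6562/3855
t_q=5/2 → seg 1, τ=1/2; S=-1+-5713/3855·τ+-2392/1285·τ²+5713/6168·τ³=-171929/82240

  seg 0: a=-3 b=8639/3855 c=0 d=-1196/3855
  seg 1: a=-1 b=-5713/3855 c=-2392/1285 d=5713/6168
  seg 2: a=-4 b=16861/7710 c=18997/5140 d=-39157/30840
  seg 3: a=5 b=6686/3855 c=-1008/257 d=8608/11565
  seg 4: a=-5 b=-6562/3855 c=3568/1285 d=-1784/3855
S(5/2) = -171929/82240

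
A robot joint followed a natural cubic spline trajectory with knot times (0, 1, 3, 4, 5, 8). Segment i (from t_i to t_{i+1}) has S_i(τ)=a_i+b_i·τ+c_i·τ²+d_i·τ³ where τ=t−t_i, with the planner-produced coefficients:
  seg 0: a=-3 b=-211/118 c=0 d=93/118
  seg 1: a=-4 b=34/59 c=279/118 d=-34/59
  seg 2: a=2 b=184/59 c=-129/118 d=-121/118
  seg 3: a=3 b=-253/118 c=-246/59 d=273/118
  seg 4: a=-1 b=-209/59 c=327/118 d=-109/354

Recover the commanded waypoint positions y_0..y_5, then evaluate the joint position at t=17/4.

y_0 = S_0(0) = a_0 = -3
y_1 = S_1(0) = a_1 = -4
y_2 = S_2(0) = a_2 = 2
y_3 = S_3(0) = a_3 = 3
y_4 = S_4(0) = a_4 = -1
y_5 = S_4(3) = 5
t_q=17/4 is in segment 3 (τ=1/4); S_3(τ)=16913/7552

y_0=-3 y_1=-4 y_2=2 y_3=3 y_4=-1 y_5=5
S(17/4) = 16913/7552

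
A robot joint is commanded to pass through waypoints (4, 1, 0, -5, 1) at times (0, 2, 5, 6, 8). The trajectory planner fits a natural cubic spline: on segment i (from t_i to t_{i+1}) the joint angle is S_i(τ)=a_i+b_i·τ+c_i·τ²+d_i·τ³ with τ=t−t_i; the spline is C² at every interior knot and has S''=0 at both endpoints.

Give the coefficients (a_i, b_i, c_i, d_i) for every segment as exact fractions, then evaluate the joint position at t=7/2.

  seg 0: a=4 b=-2849/1248 c=0 d=977/4992
  seg 1: a=1 b=41/624 c=977/832 d=-251/576
  seg 2: a=0 b=-11617/2496 c=-1143/416 d=5995/2496
  seg 3: a=-5 b=-1837/624 c=3709/832 d=-3709/4992
S(7/2) = 15109/6656

Δ: Δ0=-3/2, Δ1=-1/3, Δ2=-5, Δ3=3
row 1: diag=10, rhs=7; c'=3/10, d'=7/10
row 2: denom=8−3·3/10=71/10; d'=(-28−3·7/10)/(71/10)=-301/71
row 3: denom=6−1·10/71=416/71; d'=(48−1·-301/71)/(416/71)=3709/416
back: M3=3709/416
back: M2=-301/71−10/71·3709/416=-1143/208
back: M1=7/10−3/10·-1143/208=977/416
M: M0=0, M1=977/416, M2=-1143/208, M3=3709/416, M4=0
seg 0: a=4, c=M0/2=0, d=(M1−M0)/(6·2)=977/4992, b=Δ0−h0·(2M0+M1)/6=-2849/1248
seg 1: a=1, c=M1/2=977/832, d=(M2−M1)/(6·3)=-251/576, b=Δ1−h1·(2M1+M2)/6=41/624
seg 2: a=0, c=M2/2=-1143/416, d=(M3−M2)/(6·1)=5995/2496, b=Δ2−h2·(2M2+M3)/6=-11617/2496
seg 3: a=-5, c=M3/2=3709/832, d=(M4−M3)/(6·2)=-3709/4992, b=Δ3−h3·(2M3+M4)/6=-1837/624
t_q=7/2 → seg 1, τ=3/2; S=1+41/624·τ+977/832·τ²+-251/576·τ³=15109/6656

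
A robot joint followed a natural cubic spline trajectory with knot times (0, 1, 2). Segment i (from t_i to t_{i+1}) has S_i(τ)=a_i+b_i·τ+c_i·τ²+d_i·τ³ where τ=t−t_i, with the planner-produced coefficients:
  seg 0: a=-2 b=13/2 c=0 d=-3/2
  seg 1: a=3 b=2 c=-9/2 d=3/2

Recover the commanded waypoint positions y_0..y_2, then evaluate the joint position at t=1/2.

y_0=-2 y_1=3 y_2=2
S(1/2) = 17/16

y_0 = S_0(0) = a_0 = -2
y_1 = S_1(0) = a_1 = 3
y_2 = S_1(1) = 2
t_q=1/2 is in segment 0 (τ=1/2); S_0(τ)=17/16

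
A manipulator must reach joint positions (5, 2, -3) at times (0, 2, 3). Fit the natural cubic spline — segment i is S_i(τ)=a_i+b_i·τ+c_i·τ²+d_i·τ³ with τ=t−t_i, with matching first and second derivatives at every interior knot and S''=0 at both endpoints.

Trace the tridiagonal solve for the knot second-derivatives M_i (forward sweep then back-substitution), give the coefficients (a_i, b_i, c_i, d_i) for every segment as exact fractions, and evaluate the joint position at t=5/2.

Δ: Δ0=-3/2, Δ1=-5
row 1: diag=6, rhs=-21; c'=1/6, d'=-7/2
back: M1=-7/2
M: M0=0, M1=-7/2, M2=0
seg 0: a=5, c=M0/2=0, d=(M1−M0)/(6·2)=-7/24, b=Δ0−h0·(2M0+M1)/6=-1/3
seg 1: a=2, c=M1/2=-7/4, d=(M2−M1)/(6·1)=7/12, b=Δ1−h1·(2M1+M2)/6=-23/6
t_q=5/2 → seg 1, τ=1/2; S=2+-23/6·τ+-7/4·τ²+7/12·τ³=-9/32

  seg 0: a=5 b=-1/3 c=0 d=-7/24
  seg 1: a=2 b=-23/6 c=-7/4 d=7/12
S(5/2) = -9/32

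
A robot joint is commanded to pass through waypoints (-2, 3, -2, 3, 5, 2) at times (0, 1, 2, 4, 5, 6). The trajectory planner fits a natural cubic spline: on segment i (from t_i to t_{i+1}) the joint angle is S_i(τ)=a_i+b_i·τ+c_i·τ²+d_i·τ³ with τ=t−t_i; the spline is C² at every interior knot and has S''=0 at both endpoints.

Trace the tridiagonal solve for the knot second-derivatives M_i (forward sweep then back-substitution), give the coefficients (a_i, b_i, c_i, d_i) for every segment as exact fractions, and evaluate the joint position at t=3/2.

  seg 0: a=-2 b=7423/930 c=0 d=-2773/930
  seg 1: a=3 b=-448/465 c=-2773/310 d=913/186
  seg 2: a=-2 b=-3839/930 c=896/155 d=-37/30
  seg 3: a=3 b=3901/930 c=-251/155 d=-107/186
  seg 4: a=5 b=-358/465 c=-1037/310 d=1037/930
S(3/2) = 2221/2480

Δ: Δ0=5, Δ1=-5, Δ2=5/2, Δ3=2, Δ4=-3
row 1: diag=4, rhs=-60; c'=1/4, d'=-15
row 2: denom=6−1·1/4=23/4; d'=(45−1·-15)/(23/4)=240/23
row 3: denom=6−2·8/23=122/23; d'=(-3−2·240/23)/(122/23)=-9/2
row 4: denom=4−1·23/122=465/122; d'=(-30−1·-9/2)/(465/122)=-1037/155
back: M4=-1037/155
back: M3=-9/2−23/122·-1037/155=-502/155
back: M2=240/23−8/23·-502/155=1792/155
back: M1=-15−1/4·1792/155=-2773/155
M: M0=0, M1=-2773/155, M2=1792/155, M3=-502/155, M4=-1037/155, M5=0
seg 0: a=-2, c=M0/2=0, d=(M1−M0)/(6·1)=-2773/930, b=Δ0−h0·(2M0+M1)/6=7423/930
seg 1: a=3, c=M1/2=-2773/310, d=(M2−M1)/(6·1)=913/186, b=Δ1−h1·(2M1+M2)/6=-448/465
seg 2: a=-2, c=M2/2=896/155, d=(M3−M2)/(6·2)=-37/30, b=Δ2−h2·(2M2+M3)/6=-3839/930
seg 3: a=3, c=M3/2=-251/155, d=(M4−M3)/(6·1)=-107/186, b=Δ3−h3·(2M3+M4)/6=3901/930
seg 4: a=5, c=M4/2=-1037/310, d=(M5−M4)/(6·1)=1037/930, b=Δ4−h4·(2M4+M5)/6=-358/465
t_q=3/2 → seg 1, τ=1/2; S=3+-448/465·τ+-2773/310·τ²+913/186·τ³=2221/2480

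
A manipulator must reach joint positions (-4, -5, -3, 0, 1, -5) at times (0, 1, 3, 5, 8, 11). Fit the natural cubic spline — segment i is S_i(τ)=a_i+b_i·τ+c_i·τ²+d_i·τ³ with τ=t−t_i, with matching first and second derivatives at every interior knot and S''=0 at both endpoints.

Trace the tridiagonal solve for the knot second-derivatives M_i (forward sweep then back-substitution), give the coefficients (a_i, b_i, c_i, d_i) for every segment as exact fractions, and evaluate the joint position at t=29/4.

Δ: Δ0=-1, Δ1=1, Δ2=3/2, Δ3=1/3, Δ4=-2
row 1: diag=6, rhs=12; c'=1/3, d'=2
row 2: denom=8−2·1/3=22/3; d'=(3−2·2)/(22/3)=-3/22
row 3: denom=10−2·3/11=104/11; d'=(-7−2·-3/22)/(104/11)=-37/52
row 4: denom=12−3·33/104=1149/104; d'=(-14−3·-37/52)/(1149/104)=-1234/1149
back: M4=-1234/1149
back: M3=-37/52−33/104·-1234/1149=-142/383
back: M2=-3/22−3/11·-142/383=-27/766
back: M1=2−1/3·-27/766=1541/766
M: M0=0, M1=1541/766, M2=-27/766, M3=-142/383, M4=-1234/1149, M5=0
seg 0: a=-4, c=M0/2=0, d=(M1−M0)/(6·1)=1541/4596, b=Δ0−h0·(2M0+M1)/6=-6137/4596
seg 1: a=-5, c=M1/2=1541/1532, d=(M2−M1)/(6·2)=-196/1149, b=Δ1−h1·(2M1+M2)/6=-757/2298
seg 2: a=-3, c=M2/2=-27/1532, d=(M3−M2)/(6·2)=-257/9192, b=Δ2−h2·(2M2+M3)/6=3785/2298
seg 3: a=0, c=M3/2=-71/383, d=(M4−M3)/(6·3)=-404/10341, b=Δ3−h3·(2M3+M4)/6=1426/1149
seg 4: a=1, c=M4/2=-617/1149, d=(M5−M4)/(6·3)=617/10341, b=Δ4−h4·(2M4+M5)/6=-1064/1149
t_q=29/4 → seg 3, τ=9/4; S=0+1426/1149·τ+-71/383·τ²+-404/10341·τ³=4317/3064

  seg 0: a=-4 b=-6137/4596 c=0 d=1541/4596
  seg 1: a=-5 b=-757/2298 c=1541/1532 d=-196/1149
  seg 2: a=-3 b=3785/2298 c=-27/1532 d=-257/9192
  seg 3: a=0 b=1426/1149 c=-71/383 d=-404/10341
  seg 4: a=1 b=-1064/1149 c=-617/1149 d=617/10341
S(29/4) = 4317/3064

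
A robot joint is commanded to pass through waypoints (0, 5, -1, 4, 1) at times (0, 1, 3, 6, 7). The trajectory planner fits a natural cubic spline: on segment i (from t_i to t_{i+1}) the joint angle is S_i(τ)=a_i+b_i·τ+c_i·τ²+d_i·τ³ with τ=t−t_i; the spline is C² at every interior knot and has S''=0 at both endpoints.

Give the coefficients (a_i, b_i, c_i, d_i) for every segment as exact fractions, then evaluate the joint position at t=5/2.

  seg 0: a=0 b=3961/591 c=0 d=-1006/591
  seg 1: a=5 b=943/591 c=-1006/197 d=830/591
  seg 2: a=-1 b=-1169/591 c=654/197 d=-1244/1773
  seg 3: a=4 b=-593/591 c=-590/197 d=590/591
S(5/2) = 507/788

Δ: Δ0=5, Δ1=-3, Δ2=5/3, Δ3=-3
row 1: diag=6, rhs=-48; c'=1/3, d'=-8
row 2: denom=10−2·1/3=28/3; d'=(28−2·-8)/(28/3)=33/7
row 3: denom=8−3·9/28=197/28; d'=(-28−3·33/7)/(197/28)=-1180/197
back: M3=-1180/197
back: M2=33/7−9/28·-1180/197=1308/197
back: M1=-8−1/3·1308/197=-2012/197
M: M0=0, M1=-2012/197, M2=1308/197, M3=-1180/197, M4=0
seg 0: a=0, c=M0/2=0, d=(M1−M0)/(6·1)=-1006/591, b=Δ0−h0·(2M0+M1)/6=3961/591
seg 1: a=5, c=M1/2=-1006/197, d=(M2−M1)/(6·2)=830/591, b=Δ1−h1·(2M1+M2)/6=943/591
seg 2: a=-1, c=M2/2=654/197, d=(M3−M2)/(6·3)=-1244/1773, b=Δ2−h2·(2M2+M3)/6=-1169/591
seg 3: a=4, c=M3/2=-590/197, d=(M4−M3)/(6·1)=590/591, b=Δ3−h3·(2M3+M4)/6=-593/591
t_q=5/2 → seg 1, τ=3/2; S=5+943/591·τ+-1006/197·τ²+830/591·τ³=507/788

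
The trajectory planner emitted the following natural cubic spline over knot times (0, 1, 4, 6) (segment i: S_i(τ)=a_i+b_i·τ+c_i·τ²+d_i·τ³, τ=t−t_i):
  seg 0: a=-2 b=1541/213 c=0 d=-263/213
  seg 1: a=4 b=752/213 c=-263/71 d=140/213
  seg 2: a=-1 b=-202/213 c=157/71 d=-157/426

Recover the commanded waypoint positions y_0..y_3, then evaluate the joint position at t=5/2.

y_0 = S_0(0) = a_0 = -2
y_1 = S_1(0) = a_1 = 4
y_2 = S_2(0) = a_2 = -1
y_3 = S_2(2) = 3
t_q=5/2 is in segment 1 (τ=3/2); S_1(τ)=903/284

y_0=-2 y_1=4 y_2=-1 y_3=3
S(5/2) = 903/284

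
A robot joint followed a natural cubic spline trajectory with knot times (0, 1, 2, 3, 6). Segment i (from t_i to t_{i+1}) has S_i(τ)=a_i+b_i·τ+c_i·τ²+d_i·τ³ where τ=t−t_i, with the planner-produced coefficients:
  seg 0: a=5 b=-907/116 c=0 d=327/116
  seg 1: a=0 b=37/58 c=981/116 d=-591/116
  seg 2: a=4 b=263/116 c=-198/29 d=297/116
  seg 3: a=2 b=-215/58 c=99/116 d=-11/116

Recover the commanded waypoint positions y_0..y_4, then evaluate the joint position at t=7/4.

y_0=5 y_1=0 y_2=4 y_3=2 y_4=-4
S(7/4) = 22911/7424

y_0 = S_0(0) = a_0 = 5
y_1 = S_1(0) = a_1 = 0
y_2 = S_2(0) = a_2 = 4
y_3 = S_3(0) = a_3 = 2
y_4 = S_3(3) = -4
t_q=7/4 is in segment 1 (τ=3/4); S_1(τ)=22911/7424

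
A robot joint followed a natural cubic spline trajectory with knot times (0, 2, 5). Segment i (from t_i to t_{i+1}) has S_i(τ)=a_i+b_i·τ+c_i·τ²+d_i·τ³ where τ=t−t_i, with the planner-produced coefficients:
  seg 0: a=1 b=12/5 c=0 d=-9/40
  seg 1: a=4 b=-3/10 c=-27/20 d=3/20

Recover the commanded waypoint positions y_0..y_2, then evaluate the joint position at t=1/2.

y_0=1 y_1=4 y_2=-5
S(1/2) = 139/64

y_0 = S_0(0) = a_0 = 1
y_1 = S_1(0) = a_1 = 4
y_2 = S_1(3) = -5
t_q=1/2 is in segment 0 (τ=1/2); S_0(τ)=139/64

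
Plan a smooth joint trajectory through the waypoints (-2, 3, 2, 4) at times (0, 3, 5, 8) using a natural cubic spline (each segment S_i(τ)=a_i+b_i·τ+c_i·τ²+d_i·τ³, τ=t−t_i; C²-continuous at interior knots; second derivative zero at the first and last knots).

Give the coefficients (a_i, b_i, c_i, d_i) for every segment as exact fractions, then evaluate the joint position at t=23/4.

Δ: Δ0=5/3, Δ1=-1/2, Δ2=2/3
row 1: diag=10, rhs=-13; c'=1/5, d'=-13/10
row 2: denom=10−2·1/5=48/5; d'=(7−2·-13/10)/(48/5)=1
back: M2=1
back: M1=-13/10−1/5·1=-3/2
M: M0=0, M1=-3/2, M2=1, M3=0
seg 0: a=-2, c=M0/2=0, d=(M1−M0)/(6·3)=-1/12, b=Δ0−h0·(2M0+M1)/6=29/12
seg 1: a=3, c=M1/2=-3/4, d=(M2−M1)/(6·2)=5/24, b=Δ1−h1·(2M1+M2)/6=1/6
seg 2: a=2, c=M2/2=1/2, d=(M3−M2)/(6·3)=-1/18, b=Δ2−h2·(2M2+M3)/6=-1/3
t_q=23/4 → seg 2, τ=3/4; S=2+-1/3·τ+1/2·τ²+-1/18·τ³=257/128

  seg 0: a=-2 b=29/12 c=0 d=-1/12
  seg 1: a=3 b=1/6 c=-3/4 d=5/24
  seg 2: a=2 b=-1/3 c=1/2 d=-1/18
S(23/4) = 257/128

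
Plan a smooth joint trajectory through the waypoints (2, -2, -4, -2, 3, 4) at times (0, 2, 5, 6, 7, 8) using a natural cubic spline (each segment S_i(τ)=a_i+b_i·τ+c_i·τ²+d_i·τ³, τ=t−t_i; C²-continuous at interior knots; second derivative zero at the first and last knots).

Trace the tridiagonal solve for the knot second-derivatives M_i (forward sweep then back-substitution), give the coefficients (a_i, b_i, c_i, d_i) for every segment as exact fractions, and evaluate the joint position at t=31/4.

Δ: Δ0=-2, Δ1=-2/3, Δ2=2, Δ3=5, Δ4=1
row 1: diag=10, rhs=8; c'=3/10, d'=4/5
row 2: denom=8−3·3/10=71/10; d'=(16−3·4/5)/(71/10)=136/71
row 3: denom=4−1·10/71=274/71; d'=(18−1·136/71)/(274/71)=571/137
row 4: denom=4−1·71/274=1025/274; d'=(-24−1·571/137)/(1025/274)=-7718/1025
back: M4=-7718/1025
back: M3=571/137−71/274·-7718/1025=6272/1025
back: M2=136/71−10/71·6272/1025=216/205
back: M1=4/5−3/10·216/205=496/1025
M: M0=0, M1=496/1025, M2=216/205, M3=6272/1025, M4=-7718/1025, M5=0
seg 0: a=2, c=M0/2=0, d=(M1−M0)/(6·2)=124/3075, b=Δ0−h0·(2M0+M1)/6=-6646/3075
seg 1: a=-2, c=M1/2=248/1025, d=(M2−M1)/(6·3)=292/9225, b=Δ1−h1·(2M1+M2)/6=-5158/3075
seg 2: a=-4, c=M2/2=108/205, d=(M3−M2)/(6·1)=2596/3075, b=Δ2−h2·(2M2+M3)/6=1934/3075
seg 3: a=-2, c=M3/2=3136/1025, d=(M4−M3)/(6·1)=-1399/615, b=Δ3−h3·(2M3+M4)/6=12962/3075
seg 4: a=3, c=M4/2=-3859/1025, d=(M5−M4)/(6·1)=3859/3075, b=Δ4−h4·(2M4+M5)/6=10793/3075
t_q=31/4 → seg 4, τ=3/4; S=3+10793/3075·τ+-3859/1025·τ²+3859/3075·τ³=53059/13120

  seg 0: a=2 b=-6646/3075 c=0 d=124/3075
  seg 1: a=-2 b=-5158/3075 c=248/1025 d=292/9225
  seg 2: a=-4 b=1934/3075 c=108/205 d=2596/3075
  seg 3: a=-2 b=12962/3075 c=3136/1025 d=-1399/615
  seg 4: a=3 b=10793/3075 c=-3859/1025 d=3859/3075
S(31/4) = 53059/13120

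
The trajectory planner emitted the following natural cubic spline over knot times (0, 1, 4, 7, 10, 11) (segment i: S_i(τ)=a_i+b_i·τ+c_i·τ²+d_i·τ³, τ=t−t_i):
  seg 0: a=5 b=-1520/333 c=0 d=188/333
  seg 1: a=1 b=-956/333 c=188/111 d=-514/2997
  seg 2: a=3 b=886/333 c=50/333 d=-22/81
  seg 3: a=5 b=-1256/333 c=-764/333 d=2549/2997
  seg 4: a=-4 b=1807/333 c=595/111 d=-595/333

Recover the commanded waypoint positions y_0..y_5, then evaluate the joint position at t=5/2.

y_0 = S_0(0) = a_0 = 5
y_1 = S_1(0) = a_1 = 1
y_2 = S_2(0) = a_2 = 3
y_3 = S_3(0) = a_3 = 5
y_4 = S_4(0) = a_4 = -4
y_5 = S_4(1) = 5
t_q=5/2 is in segment 1 (τ=3/2); S_1(τ)=-11/148

y_0=5 y_1=1 y_2=3 y_3=5 y_4=-4 y_5=5
S(5/2) = -11/148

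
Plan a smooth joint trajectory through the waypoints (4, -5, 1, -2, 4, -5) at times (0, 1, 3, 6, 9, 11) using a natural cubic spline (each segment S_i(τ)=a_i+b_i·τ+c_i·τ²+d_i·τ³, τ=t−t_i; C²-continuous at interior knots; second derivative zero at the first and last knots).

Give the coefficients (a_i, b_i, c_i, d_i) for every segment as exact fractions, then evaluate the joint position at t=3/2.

  seg 0: a=4 b=-21503/1892 c=0 d=4475/1892
  seg 1: a=-5 b=-4039/946 c=13425/1892 d=-1637/946
  seg 2: a=1 b=3167/946 c=-6219/1892 d=1159/1892
  seg 3: a=-2 b=313/1892 c=1053/473 d=-3055/5676
  seg 4: a=4 b=-955/946 c=-4953/1892 d=1651/3784
S(3/2) = -2638/473

Δ: Δ0=-9, Δ1=3, Δ2=-1, Δ3=2, Δ4=-9/2
row 1: diag=6, rhs=72; c'=1/3, d'=12
row 2: denom=10−2·1/3=28/3; d'=(-24−2·12)/(28/3)=-36/7
row 3: denom=12−3·9/28=309/28; d'=(18−3·-36/7)/(309/28)=312/103
row 4: denom=10−3·28/103=946/103; d'=(-39−3·312/103)/(946/103)=-4953/946
back: M4=-4953/946
back: M3=312/103−28/103·-4953/946=2106/473
back: M2=-36/7−9/28·2106/473=-6219/946
back: M1=12−1/3·-6219/946=13425/946
M: M0=0, M1=13425/946, M2=-6219/946, M3=2106/473, M4=-4953/946, M5=0
seg 0: a=4, c=M0/2=0, d=(M1−M0)/(6·1)=4475/1892, b=Δ0−h0·(2M0+M1)/6=-21503/1892
seg 1: a=-5, c=M1/2=13425/1892, d=(M2−M1)/(6·2)=-1637/946, b=Δ1−h1·(2M1+M2)/6=-4039/946
seg 2: a=1, c=M2/2=-6219/1892, d=(M3−M2)/(6·3)=1159/1892, b=Δ2−h2·(2M2+M3)/6=3167/946
seg 3: a=-2, c=M3/2=1053/473, d=(M4−M3)/(6·3)=-3055/5676, b=Δ3−h3·(2M3+M4)/6=313/1892
seg 4: a=4, c=M4/2=-4953/1892, d=(M5−M4)/(6·2)=1651/3784, b=Δ4−h4·(2M4+M5)/6=-955/946
t_q=3/2 → seg 1, τ=1/2; S=-5+-4039/946·τ+13425/1892·τ²+-1637/946·τ³=-2638/473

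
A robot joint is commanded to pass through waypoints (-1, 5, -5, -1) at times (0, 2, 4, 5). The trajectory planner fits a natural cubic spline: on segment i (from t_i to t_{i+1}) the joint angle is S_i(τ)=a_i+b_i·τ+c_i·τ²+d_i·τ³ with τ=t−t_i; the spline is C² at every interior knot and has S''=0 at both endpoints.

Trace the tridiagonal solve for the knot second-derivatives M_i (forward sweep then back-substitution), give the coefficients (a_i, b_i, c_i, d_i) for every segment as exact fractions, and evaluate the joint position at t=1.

Δ: Δ0=3, Δ1=-5, Δ2=4
row 1: diag=8, rhs=-48; c'=1/4, d'=-6
row 2: denom=6−2·1/4=11/2; d'=(54−2·-6)/(11/2)=12
back: M2=12
back: M1=-6−1/4·12=-9
M: M0=0, M1=-9, M2=12, M3=0
seg 0: a=-1, c=M0/2=0, d=(M1−M0)/(6·2)=-3/4, b=Δ0−h0·(2M0+M1)/6=6
seg 1: a=5, c=M1/2=-9/2, d=(M2−M1)/(6·2)=7/4, b=Δ1−h1·(2M1+M2)/6=-3
seg 2: a=-5, c=M2/2=6, d=(M3−M2)/(6·1)=-2, b=Δ2−h2·(2M2+M3)/6=0
t_q=1 → seg 0, τ=1; S=-1+6·τ+0·τ²+-3/4·τ³=17/4

  seg 0: a=-1 b=6 c=0 d=-3/4
  seg 1: a=5 b=-3 c=-9/2 d=7/4
  seg 2: a=-5 b=0 c=6 d=-2
S(1) = 17/4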